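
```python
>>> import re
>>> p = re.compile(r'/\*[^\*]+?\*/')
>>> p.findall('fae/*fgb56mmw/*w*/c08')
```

No capturing groups, so `findall` returns the 1 full match string.

['/*w*/']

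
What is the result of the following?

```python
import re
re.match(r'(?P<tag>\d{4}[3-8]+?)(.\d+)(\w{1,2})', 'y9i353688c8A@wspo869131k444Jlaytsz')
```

None

This matches exactly 4 of a digit, then one or more of a character in [3-8] (lazy) (captured as 'tag'); then any character, then one or more of a digit (captured); then 1 to 2 of a word character (captured).
`match` is anchored at position 0; if the pattern doesn't fit there, it returns None.
Here the string doesn't start with a match, so the call returns None.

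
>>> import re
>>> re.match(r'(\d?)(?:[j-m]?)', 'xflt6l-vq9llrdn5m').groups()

('',)

The pattern matches optionally a digit (captured); then optionally a character in [j-m] (non-capturing group).
`match` is anchored at position 0; if the pattern doesn't fit there, it returns None.
The match spans [0:0] → ''.
Captured: group 1 = ''.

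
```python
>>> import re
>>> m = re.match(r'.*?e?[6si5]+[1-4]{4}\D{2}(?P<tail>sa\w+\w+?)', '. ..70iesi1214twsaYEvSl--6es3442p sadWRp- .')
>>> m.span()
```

With `match`, the pattern is implicitly anchored at the beginning.
The match spans [0:23] → '. ..70iesi1214twsaYEvSl'.

(0, 23)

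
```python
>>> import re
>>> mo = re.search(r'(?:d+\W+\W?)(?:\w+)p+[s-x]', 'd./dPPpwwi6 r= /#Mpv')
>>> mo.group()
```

Pattern: one or more of a literal 'd', then one or more of a non-word character, then optionally a non-word character (non-capturing group); then one or more of a word character (non-capturing group); then one or more of the literal 'p', then a character in [s-x].
The match spans [0:8] → 'd./dPPpw'.

'd./dPPpw'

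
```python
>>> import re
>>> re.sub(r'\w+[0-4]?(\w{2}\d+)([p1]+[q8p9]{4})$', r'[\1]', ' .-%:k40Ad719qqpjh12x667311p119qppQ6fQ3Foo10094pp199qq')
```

' .-%:[094]'

Pattern: one or more of a word character, then optionally a character in [0-4]; then exactly 2 of a word character, then one or more of a digit (captured); then one or more of one of [p1], then exactly 4 of one of [q8p9] (captured); then anchored at the end.
Matches: at [5:54] → 'k40Ad719qqpjh12x667311p119qppQ6fQ3Foo10094pp199qq'.
`\1` in the replacement pulls in group 1's text for each match.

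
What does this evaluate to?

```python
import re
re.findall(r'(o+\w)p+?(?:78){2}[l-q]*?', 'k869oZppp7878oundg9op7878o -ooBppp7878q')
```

['oZ', 'ooB']

This matches one or more of the literal 'o', then a word character (captured); then one or more of the literal 'p' (lazy), then the literal '78' repeated 2 times, then zero or more of a character in [l-q] (lazy).
Walking the string: at [4:13] match 'oZppp7878', group 1 = 'oZ'; at [28:38] match 'ooBppp7878', group 1 = 'ooB'.
One capturing group, so `findall` returns just the captured substring from each match — 2 in all.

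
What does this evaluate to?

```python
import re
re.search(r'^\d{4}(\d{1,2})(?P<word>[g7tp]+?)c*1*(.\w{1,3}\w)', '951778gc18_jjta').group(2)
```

Pattern: anchored at the start of the string; then exactly 4 of a digit; then 1 to 2 of a digit (captured); then one or more of one of [g7tp] (lazy) (captured as 'word'); then zero or more of the literal 'c', then zero or more of a literal '1'; then any character, then 1 to 3 of a word character, then a word character (captured).
`re.search` scans for the first position where the pattern succeeds.
The match spans [0:14] → '951778gc18_jjt'.
Captured: group 1 = '78', group 2 = 'g', group 3 = '8_jjt'.

'g'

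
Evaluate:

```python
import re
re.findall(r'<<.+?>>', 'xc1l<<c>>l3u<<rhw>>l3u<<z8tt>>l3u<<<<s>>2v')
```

['<<c>>', '<<rhw>>', '<<z8tt>>', '<<<<s>>']

A `+?`/`*?`/`{m,n}?` starts at its minimum and grows only as far as needed for what follows to match.
Scanning left to right: at [4:9] → '<<c>>'; at [12:19] → '<<rhw>>'; at [22:30] → '<<z8tt>>'; at [33:40] → '<<<<s>>'.
Since nothing is captured, `findall` lists the 4 matched substrings directly.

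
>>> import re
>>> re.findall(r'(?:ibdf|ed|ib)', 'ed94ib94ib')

['ed', 'ib', 'ib']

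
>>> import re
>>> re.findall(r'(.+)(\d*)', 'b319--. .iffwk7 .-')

[('b319--. .iffwk7 .-', '')]

Pattern: one or more of any character (captured); then zero or more of a digit (captured).
2 groups means the one result is a tuple of 2 captured strings — 1 here.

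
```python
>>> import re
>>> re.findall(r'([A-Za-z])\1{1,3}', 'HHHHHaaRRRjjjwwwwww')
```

['H', 'a', 'R', 'j', 'w', 'w']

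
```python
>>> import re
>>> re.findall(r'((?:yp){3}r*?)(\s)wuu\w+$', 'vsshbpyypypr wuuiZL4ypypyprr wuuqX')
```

Pattern: the literal 'yp' repeated 3 times, then zero or more of the literal 'r' (lazy) (captured); then whitespace (captured); then the literal 'wuu', then one or more of a word character; then anchored at the end.
`findall` packs the 2 group values into a tuple for every match.

[('ypypyprr', ' ')]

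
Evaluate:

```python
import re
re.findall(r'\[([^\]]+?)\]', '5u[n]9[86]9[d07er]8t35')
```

['n', '86', 'd07er']

With a single group, `findall` returns only what that group captured — 3 items.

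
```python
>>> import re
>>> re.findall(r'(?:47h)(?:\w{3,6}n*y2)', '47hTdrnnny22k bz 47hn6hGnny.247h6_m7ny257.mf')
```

['47hTdrnnny2', '47h6_m7ny2']

`findall` yields the raw match text (2 of them) because the pattern has no groups.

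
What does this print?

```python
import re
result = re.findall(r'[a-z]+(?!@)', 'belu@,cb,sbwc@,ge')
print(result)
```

['bel', 'cb', 'sbw', 'ge']

Because the assertion is negative and zero-width, positions next to the forbidden text are skipped.
Scanning left to right: at [0:3] → 'bel'; at [6:8] → 'cb'; at [9:12] → 'sbw'; at [15:17] → 'ge'.
No capturing groups, so `findall` returns the 4 full match strings.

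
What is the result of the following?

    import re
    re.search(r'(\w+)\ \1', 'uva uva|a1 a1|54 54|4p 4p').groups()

After group 1 captures some text, `\1` only succeeds where that same text appears again.
`re.search` tries every starting position until one works.
The match spans [0:7] → 'uva uva'.
Captured: group 1 = 'uva'.

('uva',)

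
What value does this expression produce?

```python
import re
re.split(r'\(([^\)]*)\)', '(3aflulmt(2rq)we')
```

['', '3aflulmt(2rq', 'we']

Matches to split on: at [0:14] → '(3aflulmt(2rq)'.
The group in the pattern means `split` returns the separators' captures alongside the pieces.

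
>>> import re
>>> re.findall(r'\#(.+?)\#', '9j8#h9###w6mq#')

A non-greedy quantifier consumes as few characters as it can — just enough that the remainder of the pattern still matches from where it stops; whatever follows it matches normally.
One capturing group, so `findall` returns just the captured substring from each match — 2 in all.

['h9', '#w6mq']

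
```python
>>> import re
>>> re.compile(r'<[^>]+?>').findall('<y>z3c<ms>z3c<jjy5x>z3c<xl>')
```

Matches: at [0:3] → '<y>'; at [6:10] → '<ms>'; at [13:20] → '<jjy5x>'; at [23:27] → '<xl>'.
No capturing groups, so `findall` returns the 4 full match strings.

['<y>', '<ms>', '<jjy5x>', '<xl>']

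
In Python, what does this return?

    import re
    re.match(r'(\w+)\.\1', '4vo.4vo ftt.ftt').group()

'4vo.4vo'

`match` is anchored at position 0; if the pattern doesn't fit there, it returns None.
The match spans [0:7] → '4vo.4vo'.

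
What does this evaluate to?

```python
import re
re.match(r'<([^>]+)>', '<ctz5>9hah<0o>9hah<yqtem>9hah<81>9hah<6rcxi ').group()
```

'<ctz5>'

With `match`, the pattern is implicitly anchored at the beginning.
The match spans [0:6] → '<ctz5>'.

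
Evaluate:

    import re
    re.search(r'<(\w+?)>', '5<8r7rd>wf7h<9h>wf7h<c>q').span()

(1, 8)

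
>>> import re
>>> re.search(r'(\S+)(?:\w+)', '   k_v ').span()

This matches one or more of a non-whitespace character (captured); then one or more of a word character (non-capturing group).
`re.search` scans for the first position where the pattern succeeds.
The match spans [3:6] → 'k_v'.
Captured: group 1 = 'k_'.

(3, 6)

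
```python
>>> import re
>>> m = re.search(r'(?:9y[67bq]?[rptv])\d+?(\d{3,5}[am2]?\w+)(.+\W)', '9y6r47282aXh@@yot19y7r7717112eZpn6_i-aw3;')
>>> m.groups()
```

('7282aXh', '@@yot19y7r7717112eZpn6_i-aw3;')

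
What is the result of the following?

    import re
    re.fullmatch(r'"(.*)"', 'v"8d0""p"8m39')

For `fullmatch`, every character of the input must be accounted for by the pattern.
Here the string isn't matched end-to-end, so the call returns None.

None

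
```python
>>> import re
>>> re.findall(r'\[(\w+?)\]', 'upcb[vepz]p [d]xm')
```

['vepz', 'd']

Scanning left to right: at [4:10] match '[vepz]', group 1 = 'vepz'; at [12:15] match '[d]', group 1 = 'd'.
One capturing group, so `findall` returns just the captured substring from each match — 2 in all.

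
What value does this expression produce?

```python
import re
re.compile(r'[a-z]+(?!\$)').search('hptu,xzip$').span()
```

(0, 4)

A negative assertion filters positions out without eating any characters.
`re.search` tries every starting position until one works.
The match spans [0:4] → 'hptu'.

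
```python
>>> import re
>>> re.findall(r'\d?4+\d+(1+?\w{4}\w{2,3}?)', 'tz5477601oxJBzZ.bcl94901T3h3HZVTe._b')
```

['1oxJBzZ', '1T3h3HZ']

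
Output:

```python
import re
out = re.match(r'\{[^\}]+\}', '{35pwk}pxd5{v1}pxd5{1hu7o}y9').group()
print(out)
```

{35pwk}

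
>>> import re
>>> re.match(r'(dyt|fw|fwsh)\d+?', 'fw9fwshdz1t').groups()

`re.match` only tries the pattern at the start of the string.
The match spans [0:3] → 'fw9'.
Captured: group 1 = 'fw'.

('fw',)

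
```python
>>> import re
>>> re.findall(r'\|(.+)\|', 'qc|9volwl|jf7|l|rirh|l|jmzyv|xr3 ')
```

['9volwl|jf7|l|rirh|l|jmzyv']

`findall` collects group 1 from the one match (1 total).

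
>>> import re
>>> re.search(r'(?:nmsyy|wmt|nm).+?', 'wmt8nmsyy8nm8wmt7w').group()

'wmt8'

The match spans [0:4] → 'wmt8'.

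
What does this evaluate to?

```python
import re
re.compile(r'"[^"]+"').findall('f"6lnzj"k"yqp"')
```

Scanning left to right: at [1:8] → '"6lnzj"'; at [9:14] → '"yqp"'.
`findall` yields the raw match text (2 of them) because the pattern has no groups.

['"6lnzj"', '"yqp"']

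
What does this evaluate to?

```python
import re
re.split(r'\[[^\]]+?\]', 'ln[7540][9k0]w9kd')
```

Matches to split on: at [2:8] → '[7540]'; at [8:13] → '[9k0]'.
The string is cut at each match, leaving 3 pieces.

['ln', '', 'w9kd']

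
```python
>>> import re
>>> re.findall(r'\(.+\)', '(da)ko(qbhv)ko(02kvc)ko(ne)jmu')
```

['(da)ko(qbhv)ko(02kvc)ko(ne)']

Scanning left to right: at [0:27] → '(da)ko(qbhv)ko(02kvc)ko(ne)'.
No capturing groups, so `findall` returns the 1 full match string.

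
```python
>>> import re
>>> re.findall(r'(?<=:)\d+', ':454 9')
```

['454']

Because the assertion is zero-width, the text it checks is not consumed and won't appear in the result.
With no groups in the pattern, `findall` gives back each whole match — 1 here.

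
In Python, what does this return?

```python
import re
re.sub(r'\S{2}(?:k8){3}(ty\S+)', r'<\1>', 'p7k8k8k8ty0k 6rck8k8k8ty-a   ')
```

'<ty0k> 6<ty-a>   '

This matches exactly 2 of a non-whitespace character, then the literal 'k8' repeated 3 times; then the literal 'ty', then one or more of a non-whitespace character (captured).
Matches: at [0:12] → 'p7k8k8k8ty0k'; at [14:26] → 'rck8k8k8ty-a'.
`\1` in the replacement pulls in group 1's text for each match.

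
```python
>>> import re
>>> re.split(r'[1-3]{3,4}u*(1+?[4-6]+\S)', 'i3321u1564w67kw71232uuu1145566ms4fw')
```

This matches 3 to 4 of a character in [1-3], then zero or more of the literal 'u'; then one or more of the literal '1' (lazy), then one or more of a character in [4-6], then a non-whitespace character (captured).
Matches to split on: at [1:11] → '3321u1564w'; at [16:31] → '1232uuu1145566m'.
Because the pattern has a capturing group, `split` also inserts each captured text between the pieces.

['i', '1564w', '67kw7', '1145566m', 's4fw']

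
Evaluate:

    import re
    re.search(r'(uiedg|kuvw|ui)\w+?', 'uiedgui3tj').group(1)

'uiedg'

Branches in `(...|...)` are attempted left-to-right; the first branch that allows the whole pattern to succeed is taken.
`search` walks the string left to right and returns the first match it finds.
The match spans [0:6] → 'uiedgu'.
Captured: group 1 = 'uiedg'.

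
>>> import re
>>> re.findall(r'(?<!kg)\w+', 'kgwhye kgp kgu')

`(?!…)`/`(?<!…)` only lets a position through if the neighbouring text does NOT match; no characters are consumed.
`findall` yields the raw match text (3 of them) because the pattern has no groups.

['kgwhye', 'kgp', 'kgu']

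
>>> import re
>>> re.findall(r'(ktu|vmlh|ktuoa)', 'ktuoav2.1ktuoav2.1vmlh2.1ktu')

Alternation tries branches left to right and keeps the first one that lets the overall match succeed at that position.
Matches: at [0:3] match 'ktu', group 1 = 'ktu'; at [9:12] match 'ktu', group 1 = 'ktu'; at [18:22] match 'vmlh', group 1 = 'vmlh'; at [25:28] match 'ktu', group 1 = 'ktu'.
`findall` collects group 1 from each match (4 total).

['ktu', 'ktu', 'vmlh', 'ktu']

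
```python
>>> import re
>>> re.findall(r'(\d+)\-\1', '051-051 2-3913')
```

`\1` has to match the exact text group 1 already captured.
Scanning left to right: at [0:7] match '051-051', group 1 = '051'.
`findall` collects group 1 from the one match (1 total).

['051']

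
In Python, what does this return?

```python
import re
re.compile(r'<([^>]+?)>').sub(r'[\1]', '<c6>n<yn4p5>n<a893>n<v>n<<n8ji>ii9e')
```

Matches: at [0:4] → '<c6>'; at [5:12] → '<yn4p5>'; at [13:19] → '<a893>'; at [20:23] → '<v>'; at [24:31] → '<<n8ji>'.
Each match is replaced using the text its own group 1 captured.

'[c6]n[yn4p5]n[a893]n[v]n[<n8ji]ii9e'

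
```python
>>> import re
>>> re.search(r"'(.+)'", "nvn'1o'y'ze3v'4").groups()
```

Unlike `match`, `search` isn't anchored — it looks for the pattern anywhere in the string.
The match spans [3:14] → "'1o'y'ze3v'".
Captured: group 1 = "1o'y'ze3v".

("1o'y'ze3v",)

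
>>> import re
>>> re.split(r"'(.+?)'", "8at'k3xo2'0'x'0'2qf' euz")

The `?` after the quantifier makes it lazy — it takes as little as possible before letting the rest of the pattern try.
With a capturing group present, the delimiter's captured portion is kept in the result list.

['8at', 'k3xo2', '0', 'x', '0', '2qf', ' euz']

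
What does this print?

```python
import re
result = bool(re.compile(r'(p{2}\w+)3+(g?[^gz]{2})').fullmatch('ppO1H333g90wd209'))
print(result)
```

False

`re.fullmatch` is like wrapping the pattern in `^…$` (in single-line mode).
Here there's no way to consume every character, so the call returns None, and `bool(None)` is False.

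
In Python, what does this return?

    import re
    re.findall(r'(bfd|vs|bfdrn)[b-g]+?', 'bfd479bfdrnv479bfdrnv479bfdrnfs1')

['bfdrn']

Scanning left to right: at [24:30] match 'bfdrnf', group 1 = 'bfdrn'.
`findall` collects group 1 from the one match (1 total).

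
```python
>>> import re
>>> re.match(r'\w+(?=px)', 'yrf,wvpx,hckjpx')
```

The `(?=…)`/`(?<=…)` assertion just peeks at neighbouring text; it doesn't advance the match position.
With `match`, the pattern is implicitly anchored at the beginning.
Here the pattern fails at index 0, so the call returns None.

None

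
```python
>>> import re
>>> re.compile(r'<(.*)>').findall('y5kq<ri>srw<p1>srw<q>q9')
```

['ri>srw<p1>srw<q']

Scanning left to right: at [4:21] match '<ri>srw<p1>srw<q>', group 1 = 'ri>srw<p1>srw<q'.
Because there's exactly one group, `findall` drops the full match and keeps group 1 from the one hit.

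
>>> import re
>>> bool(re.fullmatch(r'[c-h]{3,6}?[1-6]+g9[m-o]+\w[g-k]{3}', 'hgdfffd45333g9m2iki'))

`fullmatch` succeeds only if the pattern covers the string from start to end.
Here the pattern can't cover the whole string, so the call returns None, and `bool(None)` is False.

False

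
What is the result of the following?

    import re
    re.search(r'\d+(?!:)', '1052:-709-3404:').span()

`(?!…)`/`(?<!…)` only lets a position through if the neighbouring text does NOT match; no characters are consumed.
`re.search` tries every starting position until one works.
The match spans [0:3] → '105'.

(0, 3)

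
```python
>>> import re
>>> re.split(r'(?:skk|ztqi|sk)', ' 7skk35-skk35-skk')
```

The regex engine tests alternatives in the order written; an earlier branch that matches wins even if a later one would match more.
Splitting on the pattern gives 4 pieces.

[' 7', '35-', '35-', '']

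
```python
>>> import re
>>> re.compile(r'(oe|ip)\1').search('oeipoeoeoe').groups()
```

`\1` has to match the exact text group 1 already captured.
`re.search` tries every starting position until one works.
The match spans [4:8] → 'oeoe'.
Captured: group 1 = 'oe'.

('oe',)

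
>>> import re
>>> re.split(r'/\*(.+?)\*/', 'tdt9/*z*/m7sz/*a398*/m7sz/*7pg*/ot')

With the lazy modifier that quantifier settles for the fewest repetitions that let the rest of the pattern succeed (the atoms after it are unaffected and can still be greedy).
Matches to split on: at [4:9] → '/*z*/'; at [13:21] → '/*a398*/'; at [25:32] → '/*7pg*/'.
Because the pattern has a capturing group, `split` also inserts each captured text between the pieces.

['tdt9', 'z', 'm7sz', 'a398', 'm7sz', '7pg', 'ot']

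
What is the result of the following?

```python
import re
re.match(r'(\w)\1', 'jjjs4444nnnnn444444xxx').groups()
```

('j',)

After group 1 captures some text, `\1` only succeeds where that same text appears again.
With `match`, the pattern is implicitly anchored at the beginning.
The match spans [0:2] → 'jj'.
Captured: group 1 = 'j'.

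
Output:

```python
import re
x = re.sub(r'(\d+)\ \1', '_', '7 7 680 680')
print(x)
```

A backreference is literal: `\1` must see the identical characters the first group matched.
Matches: at [0:3] → '7 7'; at [4:11] → '680 680'.
`sub` substitutes '_' at each match site.

_ _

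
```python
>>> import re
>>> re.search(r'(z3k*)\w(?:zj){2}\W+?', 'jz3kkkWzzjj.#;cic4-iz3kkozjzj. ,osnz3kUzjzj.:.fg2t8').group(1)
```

'z3kk'

The pattern matches the literal 'z3', then zero or more of a literal 'k' (captured); then a word character, then the literal 'zj' repeated 2 times, then one or more of a non-word character (lazy).
`re.search` tries every starting position until one works.
The match spans [20:30] → 'z3kkozjzj.'.
Captured: group 1 = 'z3kk'.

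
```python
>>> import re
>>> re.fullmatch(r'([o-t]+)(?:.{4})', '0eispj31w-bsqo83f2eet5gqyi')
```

None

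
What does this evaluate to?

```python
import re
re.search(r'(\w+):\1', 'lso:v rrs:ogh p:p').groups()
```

`\1` has to match the exact text group 1 already captured.
`search` walks the string left to right and returns the first match it finds.
The match spans [14:17] → 'p:p'.
Captured: group 1 = 'p'.

('p',)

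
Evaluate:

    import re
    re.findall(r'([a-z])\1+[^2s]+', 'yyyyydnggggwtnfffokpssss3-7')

['y', 's']

`\1` has to match the exact text group 1 already captured.
Scanning left to right: at [0:20] match 'yyyyydnggggwtnfffokp', group 1 = 'y'; at [20:27] match 'ssss3-7', group 1 = 's'.
With a single group, `findall` returns only what that group captured — 2 items.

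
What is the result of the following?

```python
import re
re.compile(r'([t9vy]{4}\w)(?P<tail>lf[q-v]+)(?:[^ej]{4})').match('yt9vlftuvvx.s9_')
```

`match` is anchored at position 0; if the pattern doesn't fit there, it returns None.
Here the pattern fails at index 0, so the call returns None.

None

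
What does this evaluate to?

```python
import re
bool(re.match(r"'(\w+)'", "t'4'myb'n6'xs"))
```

False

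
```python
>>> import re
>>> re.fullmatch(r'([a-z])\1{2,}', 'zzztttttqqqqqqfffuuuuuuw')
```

After group 1 captures some text, `\1` only succeeds where that same text appears again.
For `fullmatch`, every character of the input must be accounted for by the pattern.
Here the pattern can't cover the whole string, so the call returns None.

None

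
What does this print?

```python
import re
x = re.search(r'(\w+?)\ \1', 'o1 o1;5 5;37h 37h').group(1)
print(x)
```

o1

After group 1 captures some text, `\1` only succeeds where that same text appears again.
Unlike `match`, `search` isn't anchored — it looks for the pattern anywhere in the string.
The match spans [0:5] → 'o1 o1'.
Captured: group 1 = 'o1'.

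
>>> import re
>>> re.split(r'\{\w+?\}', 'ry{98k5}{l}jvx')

Splitting on the pattern gives 3 pieces.

['ry', '', 'jvx']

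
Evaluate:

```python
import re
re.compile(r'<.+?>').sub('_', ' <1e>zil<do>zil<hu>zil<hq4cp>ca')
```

' _zil_zil_zil_ca'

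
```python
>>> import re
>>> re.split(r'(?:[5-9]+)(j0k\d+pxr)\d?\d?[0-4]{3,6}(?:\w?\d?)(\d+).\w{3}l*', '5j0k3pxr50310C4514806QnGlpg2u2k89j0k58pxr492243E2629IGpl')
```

Pattern: one or more of a character in [5-9] (non-capturing group); then the literal 'j0k', then one or more of a digit, then the literal 'pxr' (captured); then optionally a digit, then optionally a digit, then 3 to 6 of a character in [0-4]; then optionally a word character, then optionally a digit (non-capturing group); then one or more of a digit (captured); then any character, then exactly 3 of a word character, then zero or more of the literal 'l'.
Matches to split on: at [0:25] → '5j0k3pxr50310C4514806QnGl'; at [31:56] → '89j0k58pxr492243E2629IGpl'.
The group in the pattern means `split` returns the separators' captures alongside the pieces.

['', 'j0k3pxr', '514806', 'pg2u2k', 'j0k58pxr', '629', '']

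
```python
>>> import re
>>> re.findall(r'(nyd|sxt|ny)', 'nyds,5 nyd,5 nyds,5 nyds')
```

Alternation tries branches left to right and keeps the first one that lets the overall match succeed at that position.
Matches: at [0:3] match 'nyd', group 1 = 'nyd'; at [7:10] match 'nyd', group 1 = 'nyd'; at [13:16] match 'nyd', group 1 = 'nyd'; at [20:23] match 'nyd', group 1 = 'nyd'.
Because there's exactly one group, `findall` drops the full match and keeps group 1 from each hit.

['nyd', 'nyd', 'nyd', 'nyd']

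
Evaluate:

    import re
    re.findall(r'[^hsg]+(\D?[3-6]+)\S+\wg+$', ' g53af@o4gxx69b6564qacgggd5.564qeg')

`findall` collects group 1 from the one match (1 total).

['g53']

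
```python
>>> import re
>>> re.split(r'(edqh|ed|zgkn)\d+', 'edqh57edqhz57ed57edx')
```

['', 'edqh', 'edqhz57', 'ed', 'edx']

The group in the pattern means `split` returns the separators' captures alongside the pieces.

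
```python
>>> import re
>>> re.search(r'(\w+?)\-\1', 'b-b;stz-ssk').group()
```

'b-b'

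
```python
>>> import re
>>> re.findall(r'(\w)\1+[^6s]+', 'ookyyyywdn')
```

['o']

`\1` has to match the exact text group 1 already captured.
Walking the string: at [0:10] match 'ookyyyywdn', group 1 = 'o'.
Because there's exactly one group, `findall` drops the full match and keeps group 1 from the one hit.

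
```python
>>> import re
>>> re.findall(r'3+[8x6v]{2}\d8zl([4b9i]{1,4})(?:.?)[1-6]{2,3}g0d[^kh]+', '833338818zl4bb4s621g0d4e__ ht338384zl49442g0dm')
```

The pattern matches one or more of a literal '3'; then exactly 2 of one of [8x6v], then a digit, then the literal '8zl'; then 1 to 4 of one of [4b9i] (captured); then optionally any character (non-capturing group); then 2 to 3 of a character in [1-6], then the literal 'g0d', then one or more of any character except [kh].
Scanning left to right: at [1:27] match '33338818zl4bb4s621g0d4e__ ', group 1 = '4bb4'.
With a single group, `findall` returns only what that group captured — 1 item.

['4bb4']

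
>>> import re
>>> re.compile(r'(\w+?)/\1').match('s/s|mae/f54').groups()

`\1` is not a pattern — it's the concrete string captured by group 1, re-applied verbatim.
With `match`, the pattern is implicitly anchored at the beginning.
The match spans [0:3] → 's/s'.
Captured: group 1 = 's'.

('s',)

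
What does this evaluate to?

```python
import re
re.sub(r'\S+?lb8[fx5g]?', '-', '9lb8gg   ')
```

The pattern matches one or more of a non-whitespace character (lazy); then the literal 'lb8', then optionally one of [fx5g].
Matches: at [0:5] → '9lb8g'.
`sub` substitutes '-' at each match site.

'-g   '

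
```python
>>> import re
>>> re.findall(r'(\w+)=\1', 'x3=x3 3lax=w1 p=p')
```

['x3', 'p']

After group 1 captures some text, `\1` only succeeds where that same text appears again.
Walking the string: at [0:5] match 'x3=x3', group 1 = 'x3'; at [14:17] match 'p=p', group 1 = 'p'.
With a single group, `findall` returns only what that group captured — 2 items.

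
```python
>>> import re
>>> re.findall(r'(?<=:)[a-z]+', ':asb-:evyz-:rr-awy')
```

['asb', 'evyz', 'rr']

The `(?=…)`/`(?<=…)` assertion just peeks at neighbouring text; it doesn't advance the match position.
Walking the string: at [1:4] → 'asb'; at [6:10] → 'evyz'; at [12:14] → 'rr'.
Since nothing is captured, `findall` lists the 3 matched substrings directly.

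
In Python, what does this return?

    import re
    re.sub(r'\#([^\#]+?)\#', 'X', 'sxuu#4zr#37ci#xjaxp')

Matches: at [4:9] → '#4zr#'.
`sub` substitutes 'X' at each match site.

'sxuuX37ci#xjaxp'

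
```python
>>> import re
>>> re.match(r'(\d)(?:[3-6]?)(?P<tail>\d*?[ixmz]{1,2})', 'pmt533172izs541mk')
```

`re.match` only tries the pattern at the start of the string.
Here the pattern fails at index 0, so the call returns None.

None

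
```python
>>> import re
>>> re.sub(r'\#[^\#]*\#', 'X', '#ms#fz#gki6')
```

'Xfz#gki6'

Matches: at [0:4] → '#ms#'.
Every occurrence is swapped for 'X'.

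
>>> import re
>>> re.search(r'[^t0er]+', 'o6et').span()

This matches one or more of any character except [t0er].
`re.search` tries every starting position until one works.
The match spans [0:2] → 'o6'.

(0, 2)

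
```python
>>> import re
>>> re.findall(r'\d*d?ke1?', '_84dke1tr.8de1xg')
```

['84dke1']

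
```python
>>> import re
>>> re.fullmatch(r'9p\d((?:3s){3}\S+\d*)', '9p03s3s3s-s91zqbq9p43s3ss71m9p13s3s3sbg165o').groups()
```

The match spans [0:43] → '9p03s3s3s-s91zqbq9p43s3ss71m9p13s3s3sbg165o'.
Captured: group 1 = '3s3s3s-s91zqbq9p43s3ss71m9p13s3s3sbg165o'.

('3s3s3s-s91zqbq9p43s3ss71m9p13s3s3sbg165o',)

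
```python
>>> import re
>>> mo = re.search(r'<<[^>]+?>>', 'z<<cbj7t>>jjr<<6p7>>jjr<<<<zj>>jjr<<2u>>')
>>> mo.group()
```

The match spans [1:10] → '<<cbj7t>>'.

'<<cbj7t>>'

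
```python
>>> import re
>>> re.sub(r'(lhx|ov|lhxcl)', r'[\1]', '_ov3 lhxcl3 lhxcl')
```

'_[ov]3 [lhx]cl3 [lhx]cl'

Alternation isn't longest-match — the leftmost alternative that fits at this position is chosen.
Each match is replaced using the text its own group 1 captured.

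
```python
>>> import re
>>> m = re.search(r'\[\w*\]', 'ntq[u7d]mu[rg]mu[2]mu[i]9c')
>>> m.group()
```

'[u7d]'

The match spans [3:8] → '[u7d]'.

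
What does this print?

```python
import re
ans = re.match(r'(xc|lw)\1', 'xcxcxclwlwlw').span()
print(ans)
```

(0, 4)

`\1` has to match the exact text group 1 already captured.
With `match`, the pattern is implicitly anchored at the beginning.
The match spans [0:4] → 'xcxc'.
Captured: group 1 = 'xc'.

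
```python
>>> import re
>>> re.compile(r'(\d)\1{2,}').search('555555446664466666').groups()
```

('5',)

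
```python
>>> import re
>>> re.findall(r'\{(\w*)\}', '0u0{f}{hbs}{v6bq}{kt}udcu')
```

['f', 'hbs', 'v6bq', 'kt']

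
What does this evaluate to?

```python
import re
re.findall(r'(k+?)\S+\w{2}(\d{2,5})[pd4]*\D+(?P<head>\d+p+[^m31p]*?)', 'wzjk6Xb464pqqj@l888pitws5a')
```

[('k', '64', '888p')]

This matches one or more of a literal 'k' (lazy) (captured); then one or more of a non-whitespace character, then exactly 2 of a word character; then 2 to 5 of a digit (captured); then zero or more of one of [pd4], then one or more of a non-digit; then one or more of a digit, then one or more of the literal 'p', then zero or more of any character except [m31p] (lazy) (captured as 'head').
Scanning left to right: at [3:20] match 'k6Xb464pqqj@l888p', groups = ('k', '64', '888p').
`findall` packs the 3 group values into a tuple for every match.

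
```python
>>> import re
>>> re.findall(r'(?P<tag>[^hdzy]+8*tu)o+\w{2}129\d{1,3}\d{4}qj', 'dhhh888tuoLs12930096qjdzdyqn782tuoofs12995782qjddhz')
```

['888tu', 'qn782tu']

The pattern matches one or more of any character except [hdzy], then zero or more of the literal '8', then the literal 'tu' (captured as 'tag'); then one or more of a literal 'o'; then exactly 2 of a word character, then the literal '129'; then 1 to 3 of a digit, then exactly 4 of a digit, then the literal 'qj'.
With a single group, `findall` returns only what that group captured — 2 items.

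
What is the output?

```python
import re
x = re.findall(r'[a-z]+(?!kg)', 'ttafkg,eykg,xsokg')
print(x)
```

['ttafkg', 'eykg', 'xsokg']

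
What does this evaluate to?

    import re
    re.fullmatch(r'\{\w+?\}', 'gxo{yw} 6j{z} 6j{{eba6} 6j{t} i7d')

None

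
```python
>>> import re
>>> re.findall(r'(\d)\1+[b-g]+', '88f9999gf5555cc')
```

['8', '9', '5']

The backreference `\1` re-matches whatever the first group consumed, character for character.
Matches: at [0:3] match '88f', group 1 = '8'; at [3:9] match '9999gf', group 1 = '9'; at [9:15] match '5555cc', group 1 = '5'.
Because there's exactly one group, `findall` drops the full match and keeps group 1 from each hit.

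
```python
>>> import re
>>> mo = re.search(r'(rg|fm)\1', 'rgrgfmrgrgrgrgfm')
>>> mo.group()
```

'rgrg'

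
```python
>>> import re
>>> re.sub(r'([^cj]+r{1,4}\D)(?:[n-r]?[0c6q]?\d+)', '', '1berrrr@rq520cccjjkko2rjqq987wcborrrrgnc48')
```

'cccjjwc'

Each match is replaced by ''.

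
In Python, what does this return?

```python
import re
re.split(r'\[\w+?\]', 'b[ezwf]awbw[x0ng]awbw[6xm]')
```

['b', 'awbw', 'awbw', '']

Matches to split on: at [1:7] → '[ezwf]'; at [11:17] → '[x0ng]'; at [21:26] → '[6xm]'.
`split` removes every match and returns the 4 fragments in between.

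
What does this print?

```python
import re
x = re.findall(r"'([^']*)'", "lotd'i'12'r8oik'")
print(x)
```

Walking the string: at [4:7] match "'i'", group 1 = 'i'; at [9:16] match "'r8oik'", group 1 = 'r8oik'.
`findall` collects group 1 from each match (2 total).

['i', 'r8oik']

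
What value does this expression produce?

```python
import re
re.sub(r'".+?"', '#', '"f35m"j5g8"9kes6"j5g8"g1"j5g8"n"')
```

With the lazy modifier that quantifier settles for the fewest repetitions that let the rest of the pattern succeed (the atoms after it are unaffected and can still be greedy).
Matches: at [0:6] → '"f35m"'; at [10:17] → '"9kes6"'; at [21:25] → '"g1"'; at [29:32] → '"n"'.
Every occurrence is swapped for '#'.

'#j5g8#j5g8#j5g8#'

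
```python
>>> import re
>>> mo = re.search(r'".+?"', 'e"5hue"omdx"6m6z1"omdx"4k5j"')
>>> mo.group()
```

The match spans [1:7] → '"5hue"'.

'"5hue"'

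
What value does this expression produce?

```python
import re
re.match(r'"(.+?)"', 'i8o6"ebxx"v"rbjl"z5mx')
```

`re.match` won't scan ahead — the pattern has to work from the very first character.
Here the string doesn't start with a match, so the call returns None.

None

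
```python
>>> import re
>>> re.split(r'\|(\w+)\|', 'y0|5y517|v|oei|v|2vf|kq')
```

['y0', '5y517', 'v', 'oei', 'v', '2vf', 'kq']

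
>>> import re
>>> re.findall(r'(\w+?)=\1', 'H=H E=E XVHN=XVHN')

`\1` is not a pattern — it's the concrete string captured by group 1, re-applied verbatim.
`findall` collects group 1 from each match (3 total).

['H', 'E', 'XVHN']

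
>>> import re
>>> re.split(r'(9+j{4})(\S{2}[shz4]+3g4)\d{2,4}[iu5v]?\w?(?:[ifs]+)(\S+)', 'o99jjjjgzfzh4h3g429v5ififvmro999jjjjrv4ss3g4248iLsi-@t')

['o99jjjjgzfzh4h3g429v5ififvmro', '999jjjj', 'rv4ss3g4', '-@t', '']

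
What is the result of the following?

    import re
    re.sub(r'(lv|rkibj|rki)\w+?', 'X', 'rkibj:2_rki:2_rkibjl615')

'Xj:2_rki:2_X615'

Alternation isn't longest-match — the leftmost alternative that fits at this position is chosen.
Matches: at [0:4] → 'rkib'; at [14:20] → 'rkibjl'.
Every occurrence is swapped for 'X'.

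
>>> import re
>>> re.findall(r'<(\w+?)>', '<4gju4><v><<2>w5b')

['4gju4', 'v', '2']

Scanning left to right: at [0:7] match '<4gju4>', group 1 = '4gju4'; at [7:10] match '<v>', group 1 = 'v'; at [11:14] match '<2>', group 1 = '2'.
`findall` collects group 1 from each match (3 total).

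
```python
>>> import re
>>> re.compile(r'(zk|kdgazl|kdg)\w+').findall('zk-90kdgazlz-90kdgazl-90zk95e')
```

['kdgazl', 'kdg', 'zk']

Branches in `(...|...)` are attempted left-to-right; the first branch that allows the whole pattern to succeed is taken.
Walking the string: at [5:12] match 'kdgazlz', group 1 = 'kdgazl'; at [15:21] match 'kdgazl', group 1 = 'kdg'; at [24:29] match 'zk95e', group 1 = 'zk'.
`findall` collects group 1 from each match (3 total).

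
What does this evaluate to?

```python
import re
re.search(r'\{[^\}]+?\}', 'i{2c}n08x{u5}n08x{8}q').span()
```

(1, 5)

The match spans [1:5] → '{2c}'.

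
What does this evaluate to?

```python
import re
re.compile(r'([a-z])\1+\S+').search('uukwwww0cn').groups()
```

('u',)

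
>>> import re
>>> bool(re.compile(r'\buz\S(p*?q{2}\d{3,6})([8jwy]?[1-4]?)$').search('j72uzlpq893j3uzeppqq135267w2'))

The pattern matches a word boundary (`\b`, zero-width); then the literal 'uz', then a non-whitespace character; then zero or more of a literal 'p' (lazy), then exactly 2 of a literal 'q', then 3 to 6 of a digit (captured); then optionally one of [8jwy], then optionally a character in [1-4] (captured); then anchored at the end.
Unlike `match`, `search` isn't anchored — it looks for the pattern anywhere in the string.
Here the pattern never matches, so the call returns None, and `bool(None)` is False.

False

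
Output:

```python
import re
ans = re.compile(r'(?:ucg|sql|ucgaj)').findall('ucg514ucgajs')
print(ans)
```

['ucg', 'ucg']

The regex engine tests alternatives in the order written; an earlier branch that matches wins even if a later one would match more.
Matches: at [0:3] → 'ucg'; at [6:9] → 'ucg'.
With no groups in the pattern, `findall` gives back each whole match — 2 here.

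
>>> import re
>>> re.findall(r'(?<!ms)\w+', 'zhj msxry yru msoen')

The negative lookaround is zero-width — it rules out positions where the adjacent text would match, without consuming anything.
Scanning left to right: at [0:3] → 'zhj'; at [4:9] → 'msxry'; at [10:13] → 'yru'; at [14:19] → 'msoen'.
With no groups in the pattern, `findall` gives back each whole match — 4 here.

['zhj', 'msxry', 'yru', 'msoen']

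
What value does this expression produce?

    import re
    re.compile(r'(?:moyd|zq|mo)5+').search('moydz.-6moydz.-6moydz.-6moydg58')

Unlike `match`, `search` isn't anchored — it looks for the pattern anywhere in the string.
Here the pattern never matches, so the call returns None.

None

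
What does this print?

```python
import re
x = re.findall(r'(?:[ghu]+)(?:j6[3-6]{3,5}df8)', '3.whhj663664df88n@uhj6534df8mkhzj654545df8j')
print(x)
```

Pattern: one or more of one of [ghu] (non-capturing group); then the literal 'j6', then 3 to 5 of a character in [3-6], then the literal 'df8' (non-capturing group).
Matches: at [3:15] → 'hhj663664df8'; at [18:28] → 'uhj6534df8'.
Since nothing is captured, `findall` lists the 2 matched substrings directly.

['hhj663664df8', 'uhj6534df8']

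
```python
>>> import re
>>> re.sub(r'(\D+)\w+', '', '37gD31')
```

'37'

`sub` substitutes '' at each match site.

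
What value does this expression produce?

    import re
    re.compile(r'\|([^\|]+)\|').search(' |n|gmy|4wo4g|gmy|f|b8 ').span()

(1, 4)

`search` walks the string left to right and returns the first match it finds.
The match spans [1:4] → '|n|'.
Captured: group 1 = 'n'.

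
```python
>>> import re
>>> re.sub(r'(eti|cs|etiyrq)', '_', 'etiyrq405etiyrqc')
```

`|` is ordered: at each position the engine commits to the first alternative that works.
Matches: at [0:3] → 'eti'; at [9:12] → 'eti'.
Each match is replaced by '_'.

'_yrq405_yrqc'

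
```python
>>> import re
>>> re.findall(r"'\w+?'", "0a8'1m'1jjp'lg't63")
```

["'1m'", "'lg'"]

Scanning left to right: at [3:7] → "'1m'"; at [11:15] → "'lg'".
No capturing groups, so `findall` returns the 2 full match strings.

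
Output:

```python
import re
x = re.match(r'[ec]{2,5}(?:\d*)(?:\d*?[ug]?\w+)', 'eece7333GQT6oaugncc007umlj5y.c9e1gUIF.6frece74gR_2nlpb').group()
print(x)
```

With `match`, the pattern is implicitly anchored at the beginning.
The match spans [0:28] → 'eece7333GQT6oaugncc007umlj5y'.

eece7333GQT6oaugncc007umlj5y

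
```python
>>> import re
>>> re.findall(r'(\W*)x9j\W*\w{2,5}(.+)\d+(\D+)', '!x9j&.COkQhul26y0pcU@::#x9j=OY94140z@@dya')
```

Pattern: zero or more of a non-word character (captured); then the literal 'x9j', then zero or more of a non-word character, then 2 to 5 of a word character; then one or more of any character (captured); then one or more of a digit; then one or more of a non-digit (captured).
3 groups means the one result is a tuple of 3 captured strings — 1 here.

[('!', 'ul26y0pcU@::#x9j=OY9414', 'z@@dya')]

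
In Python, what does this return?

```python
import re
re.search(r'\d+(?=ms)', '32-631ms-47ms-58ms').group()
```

'631'

Lookahead/lookbehind check context without consuming it, so the matched span excludes the asserted characters.
The match spans [3:6] → '631'.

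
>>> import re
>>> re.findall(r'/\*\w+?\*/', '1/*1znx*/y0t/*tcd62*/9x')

['/*1znx*/', '/*tcd62*/']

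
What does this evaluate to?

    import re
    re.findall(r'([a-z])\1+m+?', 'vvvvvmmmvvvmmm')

['v', 'v']

A backreference is literal: `\1` must see the identical characters the first group matched.
Scanning left to right: at [0:6] match 'vvvvvm', group 1 = 'v'; at [8:12] match 'vvvm', group 1 = 'v'.
`findall` collects group 1 from each match (2 total).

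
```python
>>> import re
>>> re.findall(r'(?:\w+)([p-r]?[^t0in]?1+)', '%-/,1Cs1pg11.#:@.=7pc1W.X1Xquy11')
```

['1', '1', '1']

This matches one or more of a word character (non-capturing group); then optionally a character in [p-r], then optionally any character except [t0in], then one or more of a literal '1' (captured).
Matches: at [4:12] match '1Cs1pg11', group 1 = '1'; at [18:22] match '7pc1', group 1 = '1'; at [24:32] match 'X1Xquy11', group 1 = '1'.
Because there's exactly one group, `findall` drops the full match and keeps group 1 from each hit.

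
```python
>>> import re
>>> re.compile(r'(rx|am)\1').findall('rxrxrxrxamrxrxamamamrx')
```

['rx', 'rx', 'rx', 'am']

`\1` is not a pattern — it's the concrete string captured by group 1, re-applied verbatim.
One capturing group, so `findall` returns just the captured substring from each match — 4 in all.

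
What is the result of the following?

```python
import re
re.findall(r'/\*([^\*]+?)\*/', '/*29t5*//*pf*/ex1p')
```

['29t5', 'pf']

Because there's exactly one group, `findall` drops the full match and keeps group 1 from each hit.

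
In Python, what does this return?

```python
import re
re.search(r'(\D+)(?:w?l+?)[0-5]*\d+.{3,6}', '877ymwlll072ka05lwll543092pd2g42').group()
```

The match spans [3:18] → 'ymwlll072ka05lw'.

'ymwlll072ka05lw'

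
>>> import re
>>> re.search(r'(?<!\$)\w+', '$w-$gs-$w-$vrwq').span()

(5, 6)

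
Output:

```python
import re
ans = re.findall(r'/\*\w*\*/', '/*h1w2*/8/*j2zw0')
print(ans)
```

With no groups in the pattern, `findall` gives back each whole match — 1 here.

['/*h1w2*/']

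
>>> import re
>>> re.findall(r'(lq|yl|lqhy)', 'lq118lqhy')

The regex engine tests alternatives in the order written; an earlier branch that matches wins even if a later one would match more.
Walking the string: at [0:2] match 'lq', group 1 = 'lq'; at [5:7] match 'lq', group 1 = 'lq'.
One capturing group, so `findall` returns just the captured substring from each match — 2 in all.

['lq', 'lq']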